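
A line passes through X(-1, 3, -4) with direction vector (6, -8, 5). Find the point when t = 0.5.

P(t) = X + t·d
  = (-1 + 6·0.5, 3 + (-8)·0.5, -4 + 5·0.5)
  = (-1 + 3, 3 - 4, -4 + 2.5)
  = (2, -1, -1.5)

(2, -1, -1.5)


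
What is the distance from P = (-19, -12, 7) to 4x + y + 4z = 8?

distance = |a·x₀ + b·y₀ + c·z₀ - d| / √(a² + b² + c²)
  = |4·(-19) + 1·(-12) + 4·7 - 8| / √(4² + 1² + 4²)
  = |-76 - 12 + 28 - 8| / √(16 + 1 + 16)
  = |-68| / √33
  = 68 / 5.745
  ≈ 11.84

11.84


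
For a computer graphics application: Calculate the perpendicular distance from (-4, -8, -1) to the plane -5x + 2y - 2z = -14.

distance = |a·x₀ + b·y₀ + c·z₀ - d| / √(a² + b² + c²)
  = |(-5)·(-4) + 2·(-8) + (-2)·(-1) - (-14)| / √((-5)² + 2² + (-2)²)
  = |20 - 16 + 2 + 14| / √(25 + 4 + 4)
  = |20| / √33
  = 20 / 5.745
  ≈ 3.482

3.482


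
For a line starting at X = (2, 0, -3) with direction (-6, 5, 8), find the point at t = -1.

P(t) = X + t·d
  = (2 + (-6)·(-1), 0 + 5·(-1), -3 + 8·(-1))
  = (2 + 6, 0 - 5, -3 - 8)
  = (8, -5, -11)

(8, -5, -11)


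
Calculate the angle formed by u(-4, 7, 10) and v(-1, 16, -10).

u·v = (-4)·(-1) + 7·16 + 10·(-10) = 4 + 112 - 100 = 16
|u| = √((-4)² + 7² + 10²) = √165 ≈ 12.85
|v| = √((-1)² + 16² + (-10)²) = √357 ≈ 18.89
cos θ = (u·v)/(|u||v|) = 16/(12.85·18.89) ≈ 0.06592
θ = arccos(0.06592) ≈ 86.22°

86.22°


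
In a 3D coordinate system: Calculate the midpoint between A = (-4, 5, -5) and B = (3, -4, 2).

M = ((x₁+x₂)/2, (y₁+y₂)/2, (z₁+z₂)/2)
  = ((-4 + 3)/2, (5 - 4)/2, (-5 + 2)/2)
  = (-1/2, 1/2, -3/2)
  = (-0.5, 0.5, -1.5)

(-0.5, 0.5, -1.5)


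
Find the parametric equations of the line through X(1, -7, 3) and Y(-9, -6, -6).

Direction vector d = Y - X = (-9 - 1, -6 + 7, -6 - 3) = (-10, 1, -9)
Parametric form r = X + t·d:
x = 1 - 10t, y = -7 + t, z = 3 - 9t

x = 1 - 10t, y = -7 + t, z = 3 - 9t


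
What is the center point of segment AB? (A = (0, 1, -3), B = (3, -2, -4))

M = ((x₁+x₂)/2, (y₁+y₂)/2, (z₁+z₂)/2)
  = ((0 + 3)/2, (1 - 2)/2, (-3 - 4)/2)
  = (3/2, -1/2, -7/2)
  = (1.5, -0.5, -3.5)

(1.5, -0.5, -3.5)


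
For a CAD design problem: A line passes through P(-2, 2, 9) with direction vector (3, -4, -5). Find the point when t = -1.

P(t) = P + t·d
  = (-2 + 3·(-1), 2 + (-4)·(-1), 9 + (-5)·(-1))
  = (-2 - 3, 2 + 4, 9 + 5)
  = (-5, 6, 14)

(-5, 6, 14)


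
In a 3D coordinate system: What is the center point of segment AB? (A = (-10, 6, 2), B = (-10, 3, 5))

M = ((x₁+x₂)/2, (y₁+y₂)/2, (z₁+z₂)/2)
  = ((-10 - 10)/2, (6 + 3)/2, (2 + 5)/2)
  = (-20/2, 9/2, 7/2)
  = (-10, 4.5, 3.5)

(-10, 4.5, 3.5)


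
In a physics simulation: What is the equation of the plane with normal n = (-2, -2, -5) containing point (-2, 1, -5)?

The plane through P with normal n = (a, b, c) satisfies n·(r - P) = 0,
i.e. ax + by + cz = a·x₀ + b·y₀ + c·z₀.
d = (-2)·(-2) + (-2)·1 + (-5)·(-5)
  = 4 - 2 + 25
  = 27
Equation: -2x - 2y - 5z = 27

-2x - 2y - 5z = 27


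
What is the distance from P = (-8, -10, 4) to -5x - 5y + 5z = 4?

distance = |a·x₀ + b·y₀ + c·z₀ - d| / √(a² + b² + c²)
  = |(-5)·(-8) + (-5)·(-10) + 5·4 - 4| / √((-5)² + (-5)² + 5²)
  = |40 + 50 + 20 - 4| / √(25 + 25 + 25)
  = |106| / √75
  = 106 / 8.66
  ≈ 12.24

12.24


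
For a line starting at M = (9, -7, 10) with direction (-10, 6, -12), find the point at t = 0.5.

P(t) = M + t·d
  = (9 + (-10)·0.5, -7 + 6·0.5, 10 + (-12)·0.5)
  = (9 - 5, -7 + 3, 10 - 6)
  = (4, -4, 4)

(4, -4, 4)


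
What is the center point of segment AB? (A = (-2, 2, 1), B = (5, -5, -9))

M = ((x₁+x₂)/2, (y₁+y₂)/2, (z₁+z₂)/2)
  = ((-2 + 5)/2, (2 - 5)/2, (1 - 9)/2)
  = (3/2, -3/2, -8/2)
  = (1.5, -1.5, -4)

(1.5, -1.5, -4)


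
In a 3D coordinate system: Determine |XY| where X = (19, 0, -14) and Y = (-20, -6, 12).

d = √[(x₂-x₁)² + (y₂-y₁)² + (z₂-z₁)²]
  = √[(-39)² + (-6)² + 26²]
  = √[1521 + 36 + 676]
  = √2233
  ≈ 47.25

47.25


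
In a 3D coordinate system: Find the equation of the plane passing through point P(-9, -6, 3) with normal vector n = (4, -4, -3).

The plane through P with normal n = (a, b, c) satisfies n·(r - P) = 0,
i.e. ax + by + cz = a·x₀ + b·y₀ + c·z₀.
d = 4·(-9) + (-4)·(-6) + (-3)·3
  = -36 + 24 - 9
  = -21
Equation: 4x - 4y - 3z = -21

4x - 4y - 3z = -21


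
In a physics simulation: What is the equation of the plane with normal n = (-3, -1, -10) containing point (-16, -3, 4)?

The plane through P with normal n = (a, b, c) satisfies n·(r - P) = 0,
i.e. ax + by + cz = a·x₀ + b·y₀ + c·z₀.
d = (-3)·(-16) + (-1)·(-3) + (-10)·4
  = 48 + 3 - 40
  = 11
Equation: -3x - y - 10z = 11

-3x - y - 10z = 11


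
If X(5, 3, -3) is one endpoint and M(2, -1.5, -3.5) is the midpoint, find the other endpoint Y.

Y = 2M - X
  = (2·2 - 5, 2·(-1.5) - 3, 2·(-3.5) - (-3))
  = (4 - 5, -3 - 3, -7 + 3)
  = (-1, -6, -4)

(-1, -6, -4)


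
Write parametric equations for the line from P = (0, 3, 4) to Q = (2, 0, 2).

Direction vector d = Q - P = (2 + 0, 0 - 3, 2 - 4) = (2, -3, -2)
Parametric form r = P + t·d:
x = 0 + 2t, y = 3 - 3t, z = 4 - 2t

x = 0 + 2t, y = 3 - 3t, z = 4 - 2t


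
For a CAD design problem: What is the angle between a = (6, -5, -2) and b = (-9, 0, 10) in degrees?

a·b = 6·(-9) + (-5)·0 + (-2)·10 = -54 + 0 - 20 = -74
|a| = √(6² + (-5)² + (-2)²) = √65 ≈ 8.062
|b| = √((-9)² + 0² + 10²) = √181 ≈ 13.45
cos θ = (a·b)/(|a||b|) = -74/(8.062·13.45) ≈ -0.6822
θ = arccos(-0.6822) ≈ 133°

133°


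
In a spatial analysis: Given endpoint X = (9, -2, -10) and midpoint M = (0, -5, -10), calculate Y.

Y = 2M - X
  = (2·0 - 9, 2·(-5) - (-2), 2·(-10) - (-10))
  = (0 - 9, -10 + 2, -20 + 10)
  = (-9, -8, -10)

(-9, -8, -10)


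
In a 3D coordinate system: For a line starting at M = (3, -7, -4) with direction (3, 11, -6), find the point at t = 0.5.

P(t) = M + t·d
  = (3 + 3·0.5, -7 + 11·0.5, -4 + (-6)·0.5)
  = (3 + 1.5, -7 + 5.5, -4 - 3)
  = (4.5, -1.5, -7)

(4.5, -1.5, -7)


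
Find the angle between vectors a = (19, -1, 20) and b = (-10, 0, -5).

a·b = 19·(-10) + (-1)·0 + 20·(-5) = -190 + 0 - 100 = -290
|a| = √(19² + (-1)² + 20²) = √762 ≈ 27.6
|b| = √((-10)² + 0² + (-5)²) = √125 ≈ 11.18
cos θ = (a·b)/(|a||b|) = -290/(27.6·11.18) ≈ -0.9396
θ = arccos(-0.9396) ≈ 160°

160°


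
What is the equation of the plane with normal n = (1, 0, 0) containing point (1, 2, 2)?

The plane through P with normal n = (a, b, c) satisfies n·(r - P) = 0,
i.e. ax + by + cz = a·x₀ + b·y₀ + c·z₀.
d = 1·1 + 0·2 + 0·2
  = 1 + 0 + 0
  = 1
Equation: x = 1

x = 1


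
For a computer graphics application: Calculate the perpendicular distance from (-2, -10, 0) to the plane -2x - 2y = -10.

distance = |a·x₀ + b·y₀ + c·z₀ - d| / √(a² + b² + c²)
  = |(-2)·(-2) + (-2)·(-10) + 0·0 - (-10)| / √((-2)² + (-2)² + 0²)
  = |4 + 20 + 0 + 10| / √(4 + 4 + 0)
  = |34| / √8
  = 34 / 2.828
  ≈ 12.02

12.02


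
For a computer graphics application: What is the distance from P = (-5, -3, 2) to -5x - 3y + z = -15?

distance = |a·x₀ + b·y₀ + c·z₀ - d| / √(a² + b² + c²)
  = |(-5)·(-5) + (-3)·(-3) + 1·2 - (-15)| / √((-5)² + (-3)² + 1²)
  = |25 + 9 + 2 + 15| / √(25 + 9 + 1)
  = |51| / √35
  = 51 / 5.916
  ≈ 8.621

8.621


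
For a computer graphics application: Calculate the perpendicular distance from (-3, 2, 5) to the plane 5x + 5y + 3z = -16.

distance = |a·x₀ + b·y₀ + c·z₀ - d| / √(a² + b² + c²)
  = |5·(-3) + 5·2 + 3·5 - (-16)| / √(5² + 5² + 3²)
  = |-15 + 10 + 15 + 16| / √(25 + 25 + 9)
  = |26| / √59
  = 26 / 7.681
  ≈ 3.385

3.385


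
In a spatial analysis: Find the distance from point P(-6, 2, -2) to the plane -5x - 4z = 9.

distance = |a·x₀ + b·y₀ + c·z₀ - d| / √(a² + b² + c²)
  = |(-5)·(-6) + 0·2 + (-4)·(-2) - 9| / √((-5)² + 0² + (-4)²)
  = |30 + 0 + 8 - 9| / √(25 + 0 + 16)
  = |29| / √41
  = 29 / 6.403
  ≈ 4.529

4.529


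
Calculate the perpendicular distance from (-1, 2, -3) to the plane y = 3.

distance = |a·x₀ + b·y₀ + c·z₀ - d| / √(a² + b² + c²)
  = |0·(-1) + 1·2 + 0·(-3) - 3| / √(0² + 1² + 0²)
  = |0 + 2 + 0 - 3| / √(0 + 1 + 0)
  = |-1| / √1
  = 1 / 1
  ≈ 1

1


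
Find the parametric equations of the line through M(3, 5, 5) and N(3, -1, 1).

Direction vector d = N - M = (3 - 3, -1 - 5, 1 - 5) = (0, -6, -4)
Parametric form r = M + t·d:
x = 3, y = 5 - 6t, z = 5 - 4t

x = 3, y = 5 - 6t, z = 5 - 4t


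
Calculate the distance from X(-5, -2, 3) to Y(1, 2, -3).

d = √[(x₂-x₁)² + (y₂-y₁)² + (z₂-z₁)²]
  = √[6² + 4² + (-6)²]
  = √[36 + 16 + 36]
  = √88
  ≈ 9.381

9.381


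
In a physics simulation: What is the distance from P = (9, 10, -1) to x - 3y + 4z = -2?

distance = |a·x₀ + b·y₀ + c·z₀ - d| / √(a² + b² + c²)
  = |1·9 + (-3)·10 + 4·(-1) - (-2)| / √(1² + (-3)² + 4²)
  = |9 - 30 - 4 + 2| / √(1 + 9 + 16)
  = |-23| / √26
  = 23 / 5.099
  ≈ 4.511

4.511


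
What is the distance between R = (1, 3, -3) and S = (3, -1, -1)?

d = √[(x₂-x₁)² + (y₂-y₁)² + (z₂-z₁)²]
  = √[2² + (-4)² + 2²]
  = √[4 + 16 + 4]
  = √24
  ≈ 4.899

4.899


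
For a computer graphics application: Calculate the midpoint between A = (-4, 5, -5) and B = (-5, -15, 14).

M = ((x₁+x₂)/2, (y₁+y₂)/2, (z₁+z₂)/2)
  = ((-4 - 5)/2, (5 - 15)/2, (-5 + 14)/2)
  = (-9/2, -10/2, 9/2)
  = (-4.5, -5, 4.5)

(-4.5, -5, 4.5)


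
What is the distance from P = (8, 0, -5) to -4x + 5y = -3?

distance = |a·x₀ + b·y₀ + c·z₀ - d| / √(a² + b² + c²)
  = |(-4)·8 + 5·0 + 0·(-5) - (-3)| / √((-4)² + 5² + 0²)
  = |-32 + 0 + 0 + 3| / √(16 + 25 + 0)
  = |-29| / √41
  = 29 / 6.403
  ≈ 4.529

4.529


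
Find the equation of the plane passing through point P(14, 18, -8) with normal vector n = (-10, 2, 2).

The plane through P with normal n = (a, b, c) satisfies n·(r - P) = 0,
i.e. ax + by + cz = a·x₀ + b·y₀ + c·z₀.
d = (-10)·14 + 2·18 + 2·(-8)
  = -140 + 36 - 16
  = -120
Equation: -10x + 2y + 2z = -120

-10x + 2y + 2z = -120


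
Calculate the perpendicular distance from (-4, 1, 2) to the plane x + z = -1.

distance = |a·x₀ + b·y₀ + c·z₀ - d| / √(a² + b² + c²)
  = |1·(-4) + 0·1 + 1·2 - (-1)| / √(1² + 0² + 1²)
  = |-4 + 0 + 2 + 1| / √(1 + 0 + 1)
  = |-1| / √2
  = 1 / 1.414
  ≈ 0.7071

0.7071


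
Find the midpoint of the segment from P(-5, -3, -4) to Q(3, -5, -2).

M = ((x₁+x₂)/2, (y₁+y₂)/2, (z₁+z₂)/2)
  = ((-5 + 3)/2, (-3 - 5)/2, (-4 - 2)/2)
  = (-2/2, -8/2, -6/2)
  = (-1, -4, -3)

(-1, -4, -3)


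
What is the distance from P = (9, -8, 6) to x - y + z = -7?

distance = |a·x₀ + b·y₀ + c·z₀ - d| / √(a² + b² + c²)
  = |1·9 + (-1)·(-8) + 1·6 - (-7)| / √(1² + (-1)² + 1²)
  = |9 + 8 + 6 + 7| / √(1 + 1 + 1)
  = |30| / √3
  = 30 / 1.732
  ≈ 17.32

17.32


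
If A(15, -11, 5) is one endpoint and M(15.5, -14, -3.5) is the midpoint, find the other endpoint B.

B = 2M - A
  = (2·15.5 - 15, 2·(-14) - (-11), 2·(-3.5) - 5)
  = (31 - 15, -28 + 11, -7 - 5)
  = (16, -17, -12)

(16, -17, -12)


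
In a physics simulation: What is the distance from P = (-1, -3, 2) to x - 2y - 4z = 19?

distance = |a·x₀ + b·y₀ + c·z₀ - d| / √(a² + b² + c²)
  = |1·(-1) + (-2)·(-3) + (-4)·2 - 19| / √(1² + (-2)² + (-4)²)
  = |-1 + 6 - 8 - 19| / √(1 + 4 + 16)
  = |-22| / √21
  = 22 / 4.583
  ≈ 4.801

4.801


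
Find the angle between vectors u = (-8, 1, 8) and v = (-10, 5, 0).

u·v = (-8)·(-10) + 1·5 + 8·0 = 80 + 5 + 0 = 85
|u| = √((-8)² + 1² + 8²) = √129 ≈ 11.36
|v| = √((-10)² + 5² + 0²) = √125 ≈ 11.18
cos θ = (u·v)/(|u||v|) = 85/(11.36·11.18) ≈ 0.6694
θ = arccos(0.6694) ≈ 47.98°

47.98°


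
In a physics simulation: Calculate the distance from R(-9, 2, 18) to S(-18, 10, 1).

d = √[(x₂-x₁)² + (y₂-y₁)² + (z₂-z₁)²]
  = √[(-9)² + 8² + (-17)²]
  = √[81 + 64 + 289]
  = √434
  ≈ 20.83

20.83


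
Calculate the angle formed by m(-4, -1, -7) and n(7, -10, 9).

m·n = (-4)·7 + (-1)·(-10) + (-7)·9 = -28 + 10 - 63 = -81
|m| = √((-4)² + (-1)² + (-7)²) = √66 ≈ 8.124
|n| = √(7² + (-10)² + 9²) = √230 ≈ 15.17
cos θ = (m·n)/(|m||n|) = -81/(8.124·15.17) ≈ -0.6574
θ = arccos(-0.6574) ≈ 131.1°

131.1°


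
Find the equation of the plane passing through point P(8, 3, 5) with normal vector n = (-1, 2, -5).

The plane through P with normal n = (a, b, c) satisfies n·(r - P) = 0,
i.e. ax + by + cz = a·x₀ + b·y₀ + c·z₀.
d = (-1)·8 + 2·3 + (-5)·5
  = -8 + 6 - 25
  = -27
Equation: -x + 2y - 5z = -27

-x + 2y - 5z = -27


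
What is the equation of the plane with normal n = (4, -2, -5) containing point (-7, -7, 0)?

The plane through P with normal n = (a, b, c) satisfies n·(r - P) = 0,
i.e. ax + by + cz = a·x₀ + b·y₀ + c·z₀.
d = 4·(-7) + (-2)·(-7) + (-5)·0
  = -28 + 14 + 0
  = -14
Equation: 4x - 2y - 5z = -14

4x - 2y - 5z = -14


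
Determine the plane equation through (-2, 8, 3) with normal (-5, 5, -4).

The plane through P with normal n = (a, b, c) satisfies n·(r - P) = 0,
i.e. ax + by + cz = a·x₀ + b·y₀ + c·z₀.
d = (-5)·(-2) + 5·8 + (-4)·3
  = 10 + 40 - 12
  = 38
Equation: -5x + 5y - 4z = 38

-5x + 5y - 4z = 38


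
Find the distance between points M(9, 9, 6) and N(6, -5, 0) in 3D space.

d = √[(x₂-x₁)² + (y₂-y₁)² + (z₂-z₁)²]
  = √[(-3)² + (-14)² + (-6)²]
  = √[9 + 196 + 36]
  = √241
  ≈ 15.52

15.52


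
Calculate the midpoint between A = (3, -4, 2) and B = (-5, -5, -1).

M = ((x₁+x₂)/2, (y₁+y₂)/2, (z₁+z₂)/2)
  = ((3 - 5)/2, (-4 - 5)/2, (2 - 1)/2)
  = (-2/2, -9/2, 1/2)
  = (-1, -4.5, 0.5)

(-1, -4.5, 0.5)


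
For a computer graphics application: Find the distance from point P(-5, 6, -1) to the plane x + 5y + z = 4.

distance = |a·x₀ + b·y₀ + c·z₀ - d| / √(a² + b² + c²)
  = |1·(-5) + 5·6 + 1·(-1) - 4| / √(1² + 5² + 1²)
  = |-5 + 30 - 1 - 4| / √(1 + 25 + 1)
  = |20| / √27
  = 20 / 5.196
  ≈ 3.849

3.849


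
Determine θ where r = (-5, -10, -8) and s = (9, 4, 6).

r·s = (-5)·9 + (-10)·4 + (-8)·6 = -45 - 40 - 48 = -133
|r| = √((-5)² + (-10)² + (-8)²) = √189 ≈ 13.75
|s| = √(9² + 4² + 6²) = √133 ≈ 11.53
cos θ = (r·s)/(|r||s|) = -133/(13.75·11.53) ≈ -0.8389
θ = arccos(-0.8389) ≈ 147°

147°


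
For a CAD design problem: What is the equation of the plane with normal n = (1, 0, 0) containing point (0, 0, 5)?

The plane through P with normal n = (a, b, c) satisfies n·(r - P) = 0,
i.e. ax + by + cz = a·x₀ + b·y₀ + c·z₀.
d = 1·0 + 0·0 + 0·5
  = 0 + 0 + 0
  = 0
Equation: x = 0

x = 0


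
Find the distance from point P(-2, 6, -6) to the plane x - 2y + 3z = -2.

distance = |a·x₀ + b·y₀ + c·z₀ - d| / √(a² + b² + c²)
  = |1·(-2) + (-2)·6 + 3·(-6) - (-2)| / √(1² + (-2)² + 3²)
  = |-2 - 12 - 18 + 2| / √(1 + 4 + 9)
  = |-30| / √14
  = 30 / 3.742
  ≈ 8.018

8.018


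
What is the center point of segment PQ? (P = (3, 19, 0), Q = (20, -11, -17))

M = ((x₁+x₂)/2, (y₁+y₂)/2, (z₁+z₂)/2)
  = ((3 + 20)/2, (19 - 11)/2, (0 - 17)/2)
  = (23/2, 8/2, -17/2)
  = (11.5, 4, -8.5)

(11.5, 4, -8.5)


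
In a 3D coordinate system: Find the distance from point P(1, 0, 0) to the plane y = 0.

distance = |a·x₀ + b·y₀ + c·z₀ - d| / √(a² + b² + c²)
  = |0·1 + 1·0 + 0·0 - 0| / √(0² + 1² + 0²)
  = |0 + 0 + 0 + 0| / √(0 + 1 + 0)
  = |0| / √1
  = 0 / 1
  ≈ 0

0


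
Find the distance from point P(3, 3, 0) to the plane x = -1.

distance = |a·x₀ + b·y₀ + c·z₀ - d| / √(a² + b² + c²)
  = |1·3 + 0·3 + 0·0 - (-1)| / √(1² + 0² + 0²)
  = |3 + 0 + 0 + 1| / √(1 + 0 + 0)
  = |4| / √1
  = 4 / 1
  ≈ 4

4


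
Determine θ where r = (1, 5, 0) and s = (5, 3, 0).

r·s = 1·5 + 5·3 + 0·0 = 5 + 15 + 0 = 20
|r| = √(1² + 5² + 0²) = √26 ≈ 5.099
|s| = √(5² + 3² + 0²) = √34 ≈ 5.831
cos θ = (r·s)/(|r||s|) = 20/(5.099·5.831) ≈ 0.6727
θ = arccos(0.6727) ≈ 47.73°

47.73°


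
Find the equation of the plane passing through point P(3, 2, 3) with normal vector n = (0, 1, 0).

The plane through P with normal n = (a, b, c) satisfies n·(r - P) = 0,
i.e. ax + by + cz = a·x₀ + b·y₀ + c·z₀.
d = 0·3 + 1·2 + 0·3
  = 0 + 2 + 0
  = 2
Equation: y = 2

y = 2


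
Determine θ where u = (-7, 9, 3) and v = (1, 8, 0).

u·v = (-7)·1 + 9·8 + 3·0 = -7 + 72 + 0 = 65
|u| = √((-7)² + 9² + 3²) = √139 ≈ 11.79
|v| = √(1² + 8² + 0²) = √65 ≈ 8.062
cos θ = (u·v)/(|u||v|) = 65/(11.79·8.062) ≈ 0.6838
θ = arccos(0.6838) ≈ 46.86°

46.86°


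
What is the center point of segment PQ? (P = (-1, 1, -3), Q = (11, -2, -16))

M = ((x₁+x₂)/2, (y₁+y₂)/2, (z₁+z₂)/2)
  = ((-1 + 11)/2, (1 - 2)/2, (-3 - 16)/2)
  = (10/2, -1/2, -19/2)
  = (5, -0.5, -9.5)

(5, -0.5, -9.5)


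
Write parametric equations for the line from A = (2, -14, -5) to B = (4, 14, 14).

Direction vector d = B - A = (4 - 2, 14 + 14, 14 + 5) = (2, 28, 19)
Parametric form r = A + t·d:
x = 2 + 2t, y = -14 + 28t, z = -5 + 19t

x = 2 + 2t, y = -14 + 28t, z = -5 + 19t


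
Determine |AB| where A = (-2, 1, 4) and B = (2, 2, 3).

d = √[(x₂-x₁)² + (y₂-y₁)² + (z₂-z₁)²]
  = √[4² + 1² + (-1)²]
  = √[16 + 1 + 1]
  = √18
  ≈ 4.243

4.243


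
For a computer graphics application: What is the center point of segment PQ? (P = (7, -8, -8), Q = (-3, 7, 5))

M = ((x₁+x₂)/2, (y₁+y₂)/2, (z₁+z₂)/2)
  = ((7 - 3)/2, (-8 + 7)/2, (-8 + 5)/2)
  = (4/2, -1/2, -3/2)
  = (2, -0.5, -1.5)

(2, -0.5, -1.5)


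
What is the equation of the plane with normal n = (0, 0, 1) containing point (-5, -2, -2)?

The plane through P with normal n = (a, b, c) satisfies n·(r - P) = 0,
i.e. ax + by + cz = a·x₀ + b·y₀ + c·z₀.
d = 0·(-5) + 0·(-2) + 1·(-2)
  = 0 + 0 - 2
  = -2
Equation: z = -2

z = -2


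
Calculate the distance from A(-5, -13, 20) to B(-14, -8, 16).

d = √[(x₂-x₁)² + (y₂-y₁)² + (z₂-z₁)²]
  = √[(-9)² + 5² + (-4)²]
  = √[81 + 25 + 16]
  = √122
  ≈ 11.05

11.05


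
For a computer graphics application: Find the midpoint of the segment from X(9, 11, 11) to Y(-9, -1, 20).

M = ((x₁+x₂)/2, (y₁+y₂)/2, (z₁+z₂)/2)
  = ((9 - 9)/2, (11 - 1)/2, (11 + 20)/2)
  = (0/2, 10/2, 31/2)
  = (0, 5, 15.5)

(0, 5, 15.5)


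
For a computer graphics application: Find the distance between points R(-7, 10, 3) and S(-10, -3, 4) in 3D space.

d = √[(x₂-x₁)² + (y₂-y₁)² + (z₂-z₁)²]
  = √[(-3)² + (-13)² + 1²]
  = √[9 + 169 + 1]
  = √179
  ≈ 13.38

13.38


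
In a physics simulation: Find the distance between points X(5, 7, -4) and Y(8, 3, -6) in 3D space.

d = √[(x₂-x₁)² + (y₂-y₁)² + (z₂-z₁)²]
  = √[3² + (-4)² + (-2)²]
  = √[9 + 16 + 4]
  = √29
  ≈ 5.385

5.385


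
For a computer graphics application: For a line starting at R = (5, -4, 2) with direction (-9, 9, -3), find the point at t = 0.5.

P(t) = R + t·d
  = (5 + (-9)·0.5, -4 + 9·0.5, 2 + (-3)·0.5)
  = (5 - 4.5, -4 + 4.5, 2 - 1.5)
  = (0.5, 0.5, 0.5)

(0.5, 0.5, 0.5)


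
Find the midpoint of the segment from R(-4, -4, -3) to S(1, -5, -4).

M = ((x₁+x₂)/2, (y₁+y₂)/2, (z₁+z₂)/2)
  = ((-4 + 1)/2, (-4 - 5)/2, (-3 - 4)/2)
  = (-3/2, -9/2, -7/2)
  = (-1.5, -4.5, -3.5)

(-1.5, -4.5, -3.5)


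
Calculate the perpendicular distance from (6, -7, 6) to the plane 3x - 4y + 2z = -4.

distance = |a·x₀ + b·y₀ + c·z₀ - d| / √(a² + b² + c²)
  = |3·6 + (-4)·(-7) + 2·6 - (-4)| / √(3² + (-4)² + 2²)
  = |18 + 28 + 12 + 4| / √(9 + 16 + 4)
  = |62| / √29
  = 62 / 5.385
  ≈ 11.51

11.51


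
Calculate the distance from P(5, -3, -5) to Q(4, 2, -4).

d = √[(x₂-x₁)² + (y₂-y₁)² + (z₂-z₁)²]
  = √[(-1)² + 5² + 1²]
  = √[1 + 25 + 1]
  = √27
  ≈ 5.196

5.196


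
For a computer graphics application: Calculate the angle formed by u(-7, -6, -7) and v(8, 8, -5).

u·v = (-7)·8 + (-6)·8 + (-7)·(-5) = -56 - 48 + 35 = -69
|u| = √((-7)² + (-6)² + (-7)²) = √134 ≈ 11.58
|v| = √(8² + 8² + (-5)²) = √153 ≈ 12.37
cos θ = (u·v)/(|u||v|) = -69/(11.58·12.37) ≈ -0.4819
θ = arccos(-0.4819) ≈ 118.8°

118.8°


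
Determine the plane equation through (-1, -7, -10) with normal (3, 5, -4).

The plane through P with normal n = (a, b, c) satisfies n·(r - P) = 0,
i.e. ax + by + cz = a·x₀ + b·y₀ + c·z₀.
d = 3·(-1) + 5·(-7) + (-4)·(-10)
  = -3 - 35 + 40
  = 2
Equation: 3x + 5y - 4z = 2

3x + 5y - 4z = 2


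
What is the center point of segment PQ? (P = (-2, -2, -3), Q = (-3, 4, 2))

M = ((x₁+x₂)/2, (y₁+y₂)/2, (z₁+z₂)/2)
  = ((-2 - 3)/2, (-2 + 4)/2, (-3 + 2)/2)
  = (-5/2, 2/2, -1/2)
  = (-2.5, 1, -0.5)

(-2.5, 1, -0.5)


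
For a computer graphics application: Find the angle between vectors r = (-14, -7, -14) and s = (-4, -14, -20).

r·s = (-14)·(-4) + (-7)·(-14) + (-14)·(-20) = 56 + 98 + 280 = 434
|r| = √((-14)² + (-7)² + (-14)²) = √441 ≈ 21
|s| = √((-4)² + (-14)² + (-20)²) = √612 ≈ 24.74
cos θ = (r·s)/(|r||s|) = 434/(21·24.74) ≈ 0.8354
θ = arccos(0.8354) ≈ 33.34°

33.34°


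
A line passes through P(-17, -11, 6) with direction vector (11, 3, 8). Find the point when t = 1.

P(t) = P + t·d
  = (-17 + 11·1, -11 + 3·1, 6 + 8·1)
  = (-17 + 11, -11 + 3, 6 + 8)
  = (-6, -8, 14)

(-6, -8, 14)


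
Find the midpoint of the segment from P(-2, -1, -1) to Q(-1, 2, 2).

M = ((x₁+x₂)/2, (y₁+y₂)/2, (z₁+z₂)/2)
  = ((-2 - 1)/2, (-1 + 2)/2, (-1 + 2)/2)
  = (-3/2, 1/2, 1/2)
  = (-1.5, 0.5, 0.5)

(-1.5, 0.5, 0.5)


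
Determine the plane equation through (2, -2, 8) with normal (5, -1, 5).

The plane through P with normal n = (a, b, c) satisfies n·(r - P) = 0,
i.e. ax + by + cz = a·x₀ + b·y₀ + c·z₀.
d = 5·2 + (-1)·(-2) + 5·8
  = 10 + 2 + 40
  = 52
Equation: 5x - y + 5z = 52

5x - y + 5z = 52


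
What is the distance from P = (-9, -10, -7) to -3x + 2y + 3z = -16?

distance = |a·x₀ + b·y₀ + c·z₀ - d| / √(a² + b² + c²)
  = |(-3)·(-9) + 2·(-10) + 3·(-7) - (-16)| / √((-3)² + 2² + 3²)
  = |27 - 20 - 21 + 16| / √(9 + 4 + 9)
  = |2| / √22
  = 2 / 4.69
  ≈ 0.4264

0.4264


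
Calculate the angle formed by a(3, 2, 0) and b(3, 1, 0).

a·b = 3·3 + 2·1 + 0·0 = 9 + 2 + 0 = 11
|a| = √(3² + 2² + 0²) = √13 ≈ 3.606
|b| = √(3² + 1² + 0²) = √10 ≈ 3.162
cos θ = (a·b)/(|a||b|) = 11/(3.606·3.162) ≈ 0.9648
θ = arccos(0.9648) ≈ 15.26°

15.26°


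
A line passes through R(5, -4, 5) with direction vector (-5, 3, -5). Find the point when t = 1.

P(t) = R + t·d
  = (5 + (-5)·1, -4 + 3·1, 5 + (-5)·1)
  = (5 - 5, -4 + 3, 5 - 5)
  = (0, -1, 0)

(0, -1, 0)


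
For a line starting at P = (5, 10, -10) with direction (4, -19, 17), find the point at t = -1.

P(t) = P + t·d
  = (5 + 4·(-1), 10 + (-19)·(-1), -10 + 17·(-1))
  = (5 - 4, 10 + 19, -10 - 17)
  = (1, 29, -27)

(1, 29, -27)


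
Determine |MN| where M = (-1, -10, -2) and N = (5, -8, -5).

d = √[(x₂-x₁)² + (y₂-y₁)² + (z₂-z₁)²]
  = √[6² + 2² + (-3)²]
  = √[36 + 4 + 9]
  = √49
  ≈ 7

7


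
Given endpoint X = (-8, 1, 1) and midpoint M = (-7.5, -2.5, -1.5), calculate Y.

Y = 2M - X
  = (2·(-7.5) - (-8), 2·(-2.5) - 1, 2·(-1.5) - 1)
  = (-15 + 8, -5 - 1, -3 - 1)
  = (-7, -6, -4)

(-7, -6, -4)


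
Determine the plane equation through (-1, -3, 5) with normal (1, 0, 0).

The plane through P with normal n = (a, b, c) satisfies n·(r - P) = 0,
i.e. ax + by + cz = a·x₀ + b·y₀ + c·z₀.
d = 1·(-1) + 0·(-3) + 0·5
  = -1 + 0 + 0
  = -1
Equation: x = -1

x = -1


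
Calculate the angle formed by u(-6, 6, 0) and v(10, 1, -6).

u·v = (-6)·10 + 6·1 + 0·(-6) = -60 + 6 + 0 = -54
|u| = √((-6)² + 6² + 0²) = √72 ≈ 8.485
|v| = √(10² + 1² + (-6)²) = √137 ≈ 11.7
cos θ = (u·v)/(|u||v|) = -54/(8.485·11.7) ≈ -0.5437
θ = arccos(-0.5437) ≈ 122.9°

122.9°


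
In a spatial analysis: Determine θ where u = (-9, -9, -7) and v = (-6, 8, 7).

u·v = (-9)·(-6) + (-9)·8 + (-7)·7 = 54 - 72 - 49 = -67
|u| = √((-9)² + (-9)² + (-7)²) = √211 ≈ 14.53
|v| = √((-6)² + 8² + 7²) = √149 ≈ 12.21
cos θ = (u·v)/(|u||v|) = -67/(14.53·12.21) ≈ -0.3779
θ = arccos(-0.3779) ≈ 112.2°

112.2°


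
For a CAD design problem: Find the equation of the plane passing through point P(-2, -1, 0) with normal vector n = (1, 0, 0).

The plane through P with normal n = (a, b, c) satisfies n·(r - P) = 0,
i.e. ax + by + cz = a·x₀ + b·y₀ + c·z₀.
d = 1·(-2) + 0·(-1) + 0·0
  = -2 + 0 + 0
  = -2
Equation: x = -2

x = -2


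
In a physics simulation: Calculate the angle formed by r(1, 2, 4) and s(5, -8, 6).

r·s = 1·5 + 2·(-8) + 4·6 = 5 - 16 + 24 = 13
|r| = √(1² + 2² + 4²) = √21 ≈ 4.583
|s| = √(5² + (-8)² + 6²) = √125 ≈ 11.18
cos θ = (r·s)/(|r||s|) = 13/(4.583·11.18) ≈ 0.2537
θ = arccos(0.2537) ≈ 75.3°

75.3°


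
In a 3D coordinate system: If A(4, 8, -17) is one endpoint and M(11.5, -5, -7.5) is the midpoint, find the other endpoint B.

B = 2M - A
  = (2·11.5 - 4, 2·(-5) - 8, 2·(-7.5) - (-17))
  = (23 - 4, -10 - 8, -15 + 17)
  = (19, -18, 2)

(19, -18, 2)


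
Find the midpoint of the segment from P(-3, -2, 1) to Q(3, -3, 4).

M = ((x₁+x₂)/2, (y₁+y₂)/2, (z₁+z₂)/2)
  = ((-3 + 3)/2, (-2 - 3)/2, (1 + 4)/2)
  = (0/2, -5/2, 5/2)
  = (0, -2.5, 2.5)

(0, -2.5, 2.5)


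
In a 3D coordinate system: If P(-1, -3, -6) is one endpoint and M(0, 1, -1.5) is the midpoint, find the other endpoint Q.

Q = 2M - P
  = (2·0 - (-1), 2·1 - (-3), 2·(-1.5) - (-6))
  = (0 + 1, 2 + 3, -3 + 6)
  = (1, 5, 3)

(1, 5, 3)


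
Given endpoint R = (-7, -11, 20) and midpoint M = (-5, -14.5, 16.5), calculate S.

S = 2M - R
  = (2·(-5) - (-7), 2·(-14.5) - (-11), 2·16.5 - 20)
  = (-10 + 7, -29 + 11, 33 - 20)
  = (-3, -18, 13)

(-3, -18, 13)


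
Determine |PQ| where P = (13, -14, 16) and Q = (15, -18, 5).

d = √[(x₂-x₁)² + (y₂-y₁)² + (z₂-z₁)²]
  = √[2² + (-4)² + (-11)²]
  = √[4 + 16 + 121]
  = √141
  ≈ 11.87

11.87


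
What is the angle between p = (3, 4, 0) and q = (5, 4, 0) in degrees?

p·q = 3·5 + 4·4 + 0·0 = 15 + 16 + 0 = 31
|p| = √(3² + 4² + 0²) = √25 ≈ 5
|q| = √(5² + 4² + 0²) = √41 ≈ 6.403
cos θ = (p·q)/(|p||q|) = 31/(5·6.403) ≈ 0.9683
θ = arccos(0.9683) ≈ 14.47°

14.47°


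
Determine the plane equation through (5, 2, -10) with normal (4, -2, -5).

The plane through P with normal n = (a, b, c) satisfies n·(r - P) = 0,
i.e. ax + by + cz = a·x₀ + b·y₀ + c·z₀.
d = 4·5 + (-2)·2 + (-5)·(-10)
  = 20 - 4 + 50
  = 66
Equation: 4x - 2y - 5z = 66

4x - 2y - 5z = 66


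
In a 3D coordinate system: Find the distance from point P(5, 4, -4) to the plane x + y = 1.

distance = |a·x₀ + b·y₀ + c·z₀ - d| / √(a² + b² + c²)
  = |1·5 + 1·4 + 0·(-4) - 1| / √(1² + 1² + 0²)
  = |5 + 4 + 0 - 1| / √(1 + 1 + 0)
  = |8| / √2
  = 8 / 1.414
  ≈ 5.657

5.657


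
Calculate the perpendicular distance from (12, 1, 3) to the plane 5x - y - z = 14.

distance = |a·x₀ + b·y₀ + c·z₀ - d| / √(a² + b² + c²)
  = |5·12 + (-1)·1 + (-1)·3 - 14| / √(5² + (-1)² + (-1)²)
  = |60 - 1 - 3 - 14| / √(25 + 1 + 1)
  = |42| / √27
  = 42 / 5.196
  ≈ 8.083

8.083


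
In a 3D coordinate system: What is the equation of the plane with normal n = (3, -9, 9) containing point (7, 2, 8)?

The plane through P with normal n = (a, b, c) satisfies n·(r - P) = 0,
i.e. ax + by + cz = a·x₀ + b·y₀ + c·z₀.
d = 3·7 + (-9)·2 + 9·8
  = 21 - 18 + 72
  = 75
Equation: 3x - 9y + 9z = 75

3x - 9y + 9z = 75


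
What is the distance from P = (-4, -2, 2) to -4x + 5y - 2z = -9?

distance = |a·x₀ + b·y₀ + c·z₀ - d| / √(a² + b² + c²)
  = |(-4)·(-4) + 5·(-2) + (-2)·2 - (-9)| / √((-4)² + 5² + (-2)²)
  = |16 - 10 - 4 + 9| / √(16 + 25 + 4)
  = |11| / √45
  = 11 / 6.708
  ≈ 1.64

1.64


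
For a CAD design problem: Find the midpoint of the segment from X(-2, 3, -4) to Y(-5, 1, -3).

M = ((x₁+x₂)/2, (y₁+y₂)/2, (z₁+z₂)/2)
  = ((-2 - 5)/2, (3 + 1)/2, (-4 - 3)/2)
  = (-7/2, 4/2, -7/2)
  = (-3.5, 2, -3.5)

(-3.5, 2, -3.5)


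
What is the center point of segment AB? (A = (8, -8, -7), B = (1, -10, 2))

M = ((x₁+x₂)/2, (y₁+y₂)/2, (z₁+z₂)/2)
  = ((8 + 1)/2, (-8 - 10)/2, (-7 + 2)/2)
  = (9/2, -18/2, -5/2)
  = (4.5, -9, -2.5)

(4.5, -9, -2.5)


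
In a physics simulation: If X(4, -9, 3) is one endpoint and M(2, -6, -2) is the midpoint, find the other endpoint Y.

Y = 2M - X
  = (2·2 - 4, 2·(-6) - (-9), 2·(-2) - 3)
  = (4 - 4, -12 + 9, -4 - 3)
  = (0, -3, -7)

(0, -3, -7)


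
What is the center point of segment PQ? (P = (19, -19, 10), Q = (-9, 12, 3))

M = ((x₁+x₂)/2, (y₁+y₂)/2, (z₁+z₂)/2)
  = ((19 - 9)/2, (-19 + 12)/2, (10 + 3)/2)
  = (10/2, -7/2, 13/2)
  = (5, -3.5, 6.5)

(5, -3.5, 6.5)


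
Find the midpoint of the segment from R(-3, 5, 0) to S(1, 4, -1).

M = ((x₁+x₂)/2, (y₁+y₂)/2, (z₁+z₂)/2)
  = ((-3 + 1)/2, (5 + 4)/2, (0 - 1)/2)
  = (-2/2, 9/2, -1/2)
  = (-1, 4.5, -0.5)

(-1, 4.5, -0.5)


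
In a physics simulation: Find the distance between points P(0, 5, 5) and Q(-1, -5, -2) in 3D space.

d = √[(x₂-x₁)² + (y₂-y₁)² + (z₂-z₁)²]
  = √[(-1)² + (-10)² + (-7)²]
  = √[1 + 100 + 49]
  = √150
  ≈ 12.25

12.25


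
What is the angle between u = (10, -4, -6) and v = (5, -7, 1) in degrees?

u·v = 10·5 + (-4)·(-7) + (-6)·1 = 50 + 28 - 6 = 72
|u| = √(10² + (-4)² + (-6)²) = √152 ≈ 12.33
|v| = √(5² + (-7)² + 1²) = √75 ≈ 8.66
cos θ = (u·v)/(|u||v|) = 72/(12.33·8.66) ≈ 0.6743
θ = arccos(0.6743) ≈ 47.6°

47.6°


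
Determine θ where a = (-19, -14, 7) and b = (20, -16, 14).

a·b = (-19)·20 + (-14)·(-16) + 7·14 = -380 + 224 + 98 = -58
|a| = √((-19)² + (-14)² + 7²) = √606 ≈ 24.62
|b| = √(20² + (-16)² + 14²) = √852 ≈ 29.19
cos θ = (a·b)/(|a||b|) = -58/(24.62·29.19) ≈ -0.08072
θ = arccos(-0.08072) ≈ 94.63°

94.63°


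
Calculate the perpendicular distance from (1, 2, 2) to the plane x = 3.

distance = |a·x₀ + b·y₀ + c·z₀ - d| / √(a² + b² + c²)
  = |1·1 + 0·2 + 0·2 - 3| / √(1² + 0² + 0²)
  = |1 + 0 + 0 - 3| / √(1 + 0 + 0)
  = |-2| / √1
  = 2 / 1
  ≈ 2

2


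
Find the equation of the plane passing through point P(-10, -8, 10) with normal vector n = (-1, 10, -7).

The plane through P with normal n = (a, b, c) satisfies n·(r - P) = 0,
i.e. ax + by + cz = a·x₀ + b·y₀ + c·z₀.
d = (-1)·(-10) + 10·(-8) + (-7)·10
  = 10 - 80 - 70
  = -140
Equation: -x + 10y - 7z = -140

-x + 10y - 7z = -140


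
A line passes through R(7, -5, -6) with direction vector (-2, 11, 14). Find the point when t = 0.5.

P(t) = R + t·d
  = (7 + (-2)·0.5, -5 + 11·0.5, -6 + 14·0.5)
  = (7 - 1, -5 + 5.5, -6 + 7)
  = (6, 0.5, 1)

(6, 0.5, 1)


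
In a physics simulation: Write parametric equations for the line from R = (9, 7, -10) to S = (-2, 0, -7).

Direction vector d = S - R = (-2 - 9, 0 - 7, -7 + 10) = (-11, -7, 3)
Parametric form r = R + t·d:
x = 9 - 11t, y = 7 - 7t, z = -10 + 3t

x = 9 - 11t, y = 7 - 7t, z = -10 + 3t


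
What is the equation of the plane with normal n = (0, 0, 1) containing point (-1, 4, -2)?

The plane through P with normal n = (a, b, c) satisfies n·(r - P) = 0,
i.e. ax + by + cz = a·x₀ + b·y₀ + c·z₀.
d = 0·(-1) + 0·4 + 1·(-2)
  = 0 + 0 - 2
  = -2
Equation: z = -2

z = -2


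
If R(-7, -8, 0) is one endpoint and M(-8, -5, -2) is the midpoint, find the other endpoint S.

S = 2M - R
  = (2·(-8) - (-7), 2·(-5) - (-8), 2·(-2) - 0)
  = (-16 + 7, -10 + 8, -4 + 0)
  = (-9, -2, -4)

(-9, -2, -4)


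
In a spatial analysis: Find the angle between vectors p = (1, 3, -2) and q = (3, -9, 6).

p·q = 1·3 + 3·(-9) + (-2)·6 = 3 - 27 - 12 = -36
|p| = √(1² + 3² + (-2)²) = √14 ≈ 3.742
|q| = √(3² + (-9)² + 6²) = √126 ≈ 11.22
cos θ = (p·q)/(|p||q|) = -36/(3.742·11.22) ≈ -0.8571
θ = arccos(-0.8571) ≈ 149°

149°


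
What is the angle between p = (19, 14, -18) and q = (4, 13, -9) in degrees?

p·q = 19·4 + 14·13 + (-18)·(-9) = 76 + 182 + 162 = 420
|p| = √(19² + 14² + (-18)²) = √881 ≈ 29.68
|q| = √(4² + 13² + (-9)²) = √266 ≈ 16.31
cos θ = (p·q)/(|p||q|) = 420/(29.68·16.31) ≈ 0.8676
θ = arccos(0.8676) ≈ 29.82°

29.82°


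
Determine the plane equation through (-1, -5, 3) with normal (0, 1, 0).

The plane through P with normal n = (a, b, c) satisfies n·(r - P) = 0,
i.e. ax + by + cz = a·x₀ + b·y₀ + c·z₀.
d = 0·(-1) + 1·(-5) + 0·3
  = 0 - 5 + 0
  = -5
Equation: y = -5

y = -5


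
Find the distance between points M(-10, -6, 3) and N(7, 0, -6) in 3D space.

d = √[(x₂-x₁)² + (y₂-y₁)² + (z₂-z₁)²]
  = √[17² + 6² + (-9)²]
  = √[289 + 36 + 81]
  = √406
  ≈ 20.15

20.15


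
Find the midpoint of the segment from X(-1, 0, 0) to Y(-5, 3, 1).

M = ((x₁+x₂)/2, (y₁+y₂)/2, (z₁+z₂)/2)
  = ((-1 - 5)/2, (0 + 3)/2, (0 + 1)/2)
  = (-6/2, 3/2, 1/2)
  = (-3, 1.5, 0.5)

(-3, 1.5, 0.5)


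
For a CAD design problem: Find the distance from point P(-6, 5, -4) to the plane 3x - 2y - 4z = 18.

distance = |a·x₀ + b·y₀ + c·z₀ - d| / √(a² + b² + c²)
  = |3·(-6) + (-2)·5 + (-4)·(-4) - 18| / √(3² + (-2)² + (-4)²)
  = |-18 - 10 + 16 - 18| / √(9 + 4 + 16)
  = |-30| / √29
  = 30 / 5.385
  ≈ 5.571

5.571


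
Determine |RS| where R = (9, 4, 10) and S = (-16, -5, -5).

d = √[(x₂-x₁)² + (y₂-y₁)² + (z₂-z₁)²]
  = √[(-25)² + (-9)² + (-15)²]
  = √[625 + 81 + 225]
  = √931
  ≈ 30.51

30.51


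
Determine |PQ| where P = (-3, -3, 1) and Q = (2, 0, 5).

d = √[(x₂-x₁)² + (y₂-y₁)² + (z₂-z₁)²]
  = √[5² + 3² + 4²]
  = √[25 + 9 + 16]
  = √50
  ≈ 7.071

7.071


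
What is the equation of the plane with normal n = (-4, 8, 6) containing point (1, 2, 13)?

The plane through P with normal n = (a, b, c) satisfies n·(r - P) = 0,
i.e. ax + by + cz = a·x₀ + b·y₀ + c·z₀.
d = (-4)·1 + 8·2 + 6·13
  = -4 + 16 + 78
  = 90
Equation: -4x + 8y + 6z = 90

-4x + 8y + 6z = 90


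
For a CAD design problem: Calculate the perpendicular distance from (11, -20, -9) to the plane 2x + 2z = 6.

distance = |a·x₀ + b·y₀ + c·z₀ - d| / √(a² + b² + c²)
  = |2·11 + 0·(-20) + 2·(-9) - 6| / √(2² + 0² + 2²)
  = |22 + 0 - 18 - 6| / √(4 + 0 + 4)
  = |-2| / √8
  = 2 / 2.828
  ≈ 0.7071

0.7071


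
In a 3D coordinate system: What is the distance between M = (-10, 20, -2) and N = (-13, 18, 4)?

d = √[(x₂-x₁)² + (y₂-y₁)² + (z₂-z₁)²]
  = √[(-3)² + (-2)² + 6²]
  = √[9 + 4 + 36]
  = √49
  ≈ 7

7


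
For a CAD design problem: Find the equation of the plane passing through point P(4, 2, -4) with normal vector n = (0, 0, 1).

The plane through P with normal n = (a, b, c) satisfies n·(r - P) = 0,
i.e. ax + by + cz = a·x₀ + b·y₀ + c·z₀.
d = 0·4 + 0·2 + 1·(-4)
  = 0 + 0 - 4
  = -4
Equation: z = -4

z = -4


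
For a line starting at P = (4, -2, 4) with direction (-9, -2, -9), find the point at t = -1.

P(t) = P + t·d
  = (4 + (-9)·(-1), -2 + (-2)·(-1), 4 + (-9)·(-1))
  = (4 + 9, -2 + 2, 4 + 9)
  = (13, 0, 13)

(13, 0, 13)


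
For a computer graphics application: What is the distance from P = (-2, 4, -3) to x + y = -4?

distance = |a·x₀ + b·y₀ + c·z₀ - d| / √(a² + b² + c²)
  = |1·(-2) + 1·4 + 0·(-3) - (-4)| / √(1² + 1² + 0²)
  = |-2 + 4 + 0 + 4| / √(1 + 1 + 0)
  = |6| / √2
  = 6 / 1.414
  ≈ 4.243

4.243


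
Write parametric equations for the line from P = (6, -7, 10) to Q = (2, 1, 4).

Direction vector d = Q - P = (2 - 6, 1 + 7, 4 - 10) = (-4, 8, -6)
Parametric form r = P + t·d:
x = 6 - 4t, y = -7 + 8t, z = 10 - 6t

x = 6 - 4t, y = -7 + 8t, z = 10 - 6t


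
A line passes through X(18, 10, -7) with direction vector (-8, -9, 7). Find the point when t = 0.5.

P(t) = X + t·d
  = (18 + (-8)·0.5, 10 + (-9)·0.5, -7 + 7·0.5)
  = (18 - 4, 10 - 4.5, -7 + 3.5)
  = (14, 5.5, -3.5)

(14, 5.5, -3.5)


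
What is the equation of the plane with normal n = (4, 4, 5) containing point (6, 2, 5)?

The plane through P with normal n = (a, b, c) satisfies n·(r - P) = 0,
i.e. ax + by + cz = a·x₀ + b·y₀ + c·z₀.
d = 4·6 + 4·2 + 5·5
  = 24 + 8 + 25
  = 57
Equation: 4x + 4y + 5z = 57

4x + 4y + 5z = 57


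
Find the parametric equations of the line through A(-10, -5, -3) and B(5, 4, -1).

Direction vector d = B - A = (5 + 10, 4 + 5, -1 + 3) = (15, 9, 2)
Parametric form r = A + t·d:
x = -10 + 15t, y = -5 + 9t, z = -3 + 2t

x = -10 + 15t, y = -5 + 9t, z = -3 + 2t


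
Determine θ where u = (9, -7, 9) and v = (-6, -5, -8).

u·v = 9·(-6) + (-7)·(-5) + 9·(-8) = -54 + 35 - 72 = -91
|u| = √(9² + (-7)² + 9²) = √211 ≈ 14.53
|v| = √((-6)² + (-5)² + (-8)²) = √125 ≈ 11.18
cos θ = (u·v)/(|u||v|) = -91/(14.53·11.18) ≈ -0.5603
θ = arccos(-0.5603) ≈ 124.1°

124.1°


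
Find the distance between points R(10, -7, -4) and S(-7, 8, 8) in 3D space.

d = √[(x₂-x₁)² + (y₂-y₁)² + (z₂-z₁)²]
  = √[(-17)² + 15² + 12²]
  = √[289 + 225 + 144]
  = √658
  ≈ 25.65

25.65


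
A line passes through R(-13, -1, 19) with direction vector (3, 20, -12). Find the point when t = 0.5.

P(t) = R + t·d
  = (-13 + 3·0.5, -1 + 20·0.5, 19 + (-12)·0.5)
  = (-13 + 1.5, -1 + 10, 19 - 6)
  = (-11.5, 9, 13)

(-11.5, 9, 13)


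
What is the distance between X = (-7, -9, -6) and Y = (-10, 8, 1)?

d = √[(x₂-x₁)² + (y₂-y₁)² + (z₂-z₁)²]
  = √[(-3)² + 17² + 7²]
  = √[9 + 289 + 49]
  = √347
  ≈ 18.63

18.63


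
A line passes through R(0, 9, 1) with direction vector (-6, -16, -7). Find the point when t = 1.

P(t) = R + t·d
  = (0 + (-6)·1, 9 + (-16)·1, 1 + (-7)·1)
  = (0 - 6, 9 - 16, 1 - 7)
  = (-6, -7, -6)

(-6, -7, -6)


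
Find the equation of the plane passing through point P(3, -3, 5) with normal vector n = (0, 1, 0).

The plane through P with normal n = (a, b, c) satisfies n·(r - P) = 0,
i.e. ax + by + cz = a·x₀ + b·y₀ + c·z₀.
d = 0·3 + 1·(-3) + 0·5
  = 0 - 3 + 0
  = -3
Equation: y = -3

y = -3


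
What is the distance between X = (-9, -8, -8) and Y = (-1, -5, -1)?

d = √[(x₂-x₁)² + (y₂-y₁)² + (z₂-z₁)²]
  = √[8² + 3² + 7²]
  = √[64 + 9 + 49]
  = √122
  ≈ 11.05

11.05


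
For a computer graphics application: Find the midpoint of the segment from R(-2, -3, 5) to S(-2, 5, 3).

M = ((x₁+x₂)/2, (y₁+y₂)/2, (z₁+z₂)/2)
  = ((-2 - 2)/2, (-3 + 5)/2, (5 + 3)/2)
  = (-4/2, 2/2, 8/2)
  = (-2, 1, 4)

(-2, 1, 4)


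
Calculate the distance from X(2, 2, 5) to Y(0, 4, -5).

d = √[(x₂-x₁)² + (y₂-y₁)² + (z₂-z₁)²]
  = √[(-2)² + 2² + (-10)²]
  = √[4 + 4 + 100]
  = √108
  ≈ 10.39

10.39


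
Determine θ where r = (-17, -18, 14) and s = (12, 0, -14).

r·s = (-17)·12 + (-18)·0 + 14·(-14) = -204 + 0 - 196 = -400
|r| = √((-17)² + (-18)² + 14²) = √809 ≈ 28.44
|s| = √(12² + 0² + (-14)²) = √340 ≈ 18.44
cos θ = (r·s)/(|r||s|) = -400/(28.44·18.44) ≈ -0.7627
θ = arccos(-0.7627) ≈ 139.7°

139.7°
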